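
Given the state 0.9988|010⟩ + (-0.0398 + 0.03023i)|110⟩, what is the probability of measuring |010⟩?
0.9976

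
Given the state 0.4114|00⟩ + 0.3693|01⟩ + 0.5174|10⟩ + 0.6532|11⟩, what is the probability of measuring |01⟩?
0.1364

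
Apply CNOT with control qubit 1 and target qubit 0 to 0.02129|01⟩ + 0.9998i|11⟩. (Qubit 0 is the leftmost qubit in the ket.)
0.9998i|01⟩ + 0.02129|11⟩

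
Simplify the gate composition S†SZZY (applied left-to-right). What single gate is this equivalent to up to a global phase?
Y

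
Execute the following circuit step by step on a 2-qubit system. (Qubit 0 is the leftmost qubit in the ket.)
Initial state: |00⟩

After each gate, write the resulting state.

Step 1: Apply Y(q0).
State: i|10⟩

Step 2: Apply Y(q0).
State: |00⟩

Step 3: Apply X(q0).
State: |10⟩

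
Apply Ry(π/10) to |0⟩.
0.9877|0⟩ + 0.1564|1⟩

Ry(π/10) = [[cos(θ/2), −sin(θ/2)], [sin(θ/2), cos(θ/2)]]; θ = π/10, cos(θ/2) ≈ 0.987688, sin(θ/2) ≈ 0.156434.
With a = amp(|0⟩) = 1 and b = amp(|1⟩) = 0:
new amp(|0⟩) = (0.987688)·a + (-0.156434)·b = 0.9877
new amp(|1⟩) = (0.156434)·a + (0.987688)·b = 0.1564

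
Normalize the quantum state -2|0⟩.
-|0⟩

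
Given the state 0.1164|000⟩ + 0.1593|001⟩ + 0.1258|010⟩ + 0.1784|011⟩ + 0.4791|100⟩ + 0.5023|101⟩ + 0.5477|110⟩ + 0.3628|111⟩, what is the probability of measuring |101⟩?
0.2523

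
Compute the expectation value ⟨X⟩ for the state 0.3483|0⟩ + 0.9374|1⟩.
0.653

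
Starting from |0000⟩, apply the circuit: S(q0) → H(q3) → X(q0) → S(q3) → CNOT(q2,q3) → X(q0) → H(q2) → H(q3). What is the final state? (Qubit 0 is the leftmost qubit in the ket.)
(1/√8 + (1/√8)i)|0000⟩ + (1/√8 - (1/√8)i)|0001⟩ + (1/√8 + (1/√8)i)|0010⟩ + (1/√8 - (1/√8)i)|0011⟩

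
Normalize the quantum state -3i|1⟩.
-i|1⟩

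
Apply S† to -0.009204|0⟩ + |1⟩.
-0.009204|0⟩ - i|1⟩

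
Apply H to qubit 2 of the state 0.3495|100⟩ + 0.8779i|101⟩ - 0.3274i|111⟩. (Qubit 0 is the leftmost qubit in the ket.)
(0.2471 + 0.6208i)|100⟩ + (0.2471 - 0.6208i)|101⟩ - 0.2315i|110⟩ + 0.2315i|111⟩

H on qubit 2 mixes each pair of kets that differ only in qubit 2: amplitudes (a, b) of (|…0…⟩, |…1…⟩) become ((a + b)/√2, (a − b)/√2). Kets absent from the input have amplitude 0.
(|100⟩, |101⟩): (a, b) = (0.3495, 0.8779i) → ((0.2471 + 0.6208i), (0.2471 - 0.6208i))
(|110⟩, |111⟩): (a, b) = (0, -0.3274i) → (-0.2315i, 0.2315i)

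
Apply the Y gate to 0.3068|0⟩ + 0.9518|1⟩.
-0.9518i|0⟩ + 0.3068i|1⟩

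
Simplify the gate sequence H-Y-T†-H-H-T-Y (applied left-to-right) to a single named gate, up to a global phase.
H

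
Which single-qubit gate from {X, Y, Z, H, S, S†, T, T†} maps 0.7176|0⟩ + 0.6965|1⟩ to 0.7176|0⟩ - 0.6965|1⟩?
Z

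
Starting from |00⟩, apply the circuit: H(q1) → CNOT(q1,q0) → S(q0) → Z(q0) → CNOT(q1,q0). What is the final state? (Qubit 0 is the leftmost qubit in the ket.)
1/√2|00⟩ - (1/√2)i|01⟩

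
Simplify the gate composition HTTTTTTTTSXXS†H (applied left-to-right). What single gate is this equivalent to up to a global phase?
I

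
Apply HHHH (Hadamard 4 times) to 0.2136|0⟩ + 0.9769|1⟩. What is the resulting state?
0.2136|0⟩ + 0.9769|1⟩

H² = I, so an even number of Hadamards cancels: H^4 = I and the state is unchanged.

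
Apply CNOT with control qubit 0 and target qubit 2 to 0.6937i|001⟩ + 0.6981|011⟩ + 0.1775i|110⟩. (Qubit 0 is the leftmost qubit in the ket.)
0.6937i|001⟩ + 0.6981|011⟩ + 0.1775i|111⟩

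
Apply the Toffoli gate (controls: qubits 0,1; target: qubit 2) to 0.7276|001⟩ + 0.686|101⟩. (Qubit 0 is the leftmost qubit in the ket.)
0.7276|001⟩ + 0.686|101⟩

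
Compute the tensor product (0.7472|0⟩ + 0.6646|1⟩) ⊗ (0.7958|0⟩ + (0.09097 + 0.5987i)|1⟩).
0.5946|00⟩ + (0.06797 + 0.4473i)|01⟩ + 0.5289|10⟩ + (0.06046 + 0.3979i)|11⟩

amp(|b₁b₂…⟩) = product of the factor amplitudes for bits b₁, b₂, …; only kets whose every factor amplitude is nonzero survive.
|00⟩: (0.7472)(0.7958) = 0.5946
|01⟩: (0.7472)(0.09097 + 0.5987i) = (0.06797 + 0.4473i)
|10⟩: (0.6646)(0.7958) = 0.5289
|11⟩: (0.6646)(0.09097 + 0.5987i) = (0.06046 + 0.3979i)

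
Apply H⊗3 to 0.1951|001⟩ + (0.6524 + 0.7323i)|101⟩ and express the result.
(0.2996 + 0.2589i)|000⟩ + (-0.2996 - 0.2589i)|001⟩ + (0.2996 + 0.2589i)|010⟩ + (-0.2996 - 0.2589i)|011⟩ + (-0.1617 - 0.2589i)|100⟩ + (0.1617 + 0.2589i)|101⟩ + (-0.1617 - 0.2589i)|110⟩ + (0.1617 + 0.2589i)|111⟩

H⊗3 gives amp(|y⟩) = (1/2√2) Σ_x (−1)^(x·y) amp(|x⟩), where x·y is the number of positions in which both x and y have a 1.
|000⟩: (0.1951 + (0.6524 + 0.7323i))/(2√2) = (0.2996 + 0.2589i)
|001⟩: (-0.1951 - (0.6524 + 0.7323i))/(2√2) = (-0.2996 - 0.2589i)
|010⟩: (0.1951 + (0.6524 + 0.7323i))/(2√2) = (0.2996 + 0.2589i)
|011⟩: (-0.1951 - (0.6524 + 0.7323i))/(2√2) = (-0.2996 - 0.2589i)
|100⟩: (0.1951 - (0.6524 + 0.7323i))/(2√2) = (-0.1617 - 0.2589i)
|101⟩: (-0.1951 + (0.6524 + 0.7323i))/(2√2) = (0.1617 + 0.2589i)
|110⟩: (0.1951 - (0.6524 + 0.7323i))/(2√2) = (-0.1617 - 0.2589i)
|111⟩: (-0.1951 + (0.6524 + 0.7323i))/(2√2) = (0.1617 + 0.2589i)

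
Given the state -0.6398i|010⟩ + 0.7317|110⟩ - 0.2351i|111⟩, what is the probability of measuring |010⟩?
0.4093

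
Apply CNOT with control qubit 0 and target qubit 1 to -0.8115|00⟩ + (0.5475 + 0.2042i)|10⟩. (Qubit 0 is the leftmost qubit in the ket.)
-0.8115|00⟩ + (0.5475 + 0.2042i)|11⟩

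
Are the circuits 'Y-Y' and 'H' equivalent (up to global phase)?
No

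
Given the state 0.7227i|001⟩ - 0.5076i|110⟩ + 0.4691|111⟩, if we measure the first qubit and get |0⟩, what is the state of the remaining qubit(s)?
i|01⟩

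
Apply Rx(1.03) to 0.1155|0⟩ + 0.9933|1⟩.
(0.1005 - 0.4892i)|0⟩ + (0.8645 - 0.05689i)|1⟩

Rx(1.03) = [[cos(θ/2), −i·sin(θ/2)], [−i·sin(θ/2), cos(θ/2)]]; θ = 1.03, cos(θ/2) ≈ 0.870293, sin(θ/2) ≈ 0.492535.
With a = amp(|0⟩) = 0.1155 and b = amp(|1⟩) = 0.9933:
new amp(|0⟩) = (0.870293)·a + (-0.492535i)·b = (0.1005 - 0.4892i)
new amp(|1⟩) = (-0.492535i)·a + (0.870293)·b = (0.8645 - 0.05689i)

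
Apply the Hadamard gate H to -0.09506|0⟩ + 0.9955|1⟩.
0.6367|0⟩ - 0.7711|1⟩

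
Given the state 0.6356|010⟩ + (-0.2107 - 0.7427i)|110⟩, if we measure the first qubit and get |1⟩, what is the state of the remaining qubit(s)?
(-0.2729 - 0.962i)|10⟩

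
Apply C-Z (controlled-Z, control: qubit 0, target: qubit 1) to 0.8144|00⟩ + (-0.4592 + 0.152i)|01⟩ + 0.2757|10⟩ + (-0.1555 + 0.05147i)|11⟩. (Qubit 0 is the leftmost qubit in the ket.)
0.8144|00⟩ + (-0.4592 + 0.152i)|01⟩ + 0.2757|10⟩ + (0.1555 - 0.05147i)|11⟩

C-Z leaves the control-|0⟩ kets |00⟩, |01⟩ unchanged and applies Z to qubit 1 on the control-|1⟩ pair (|10⟩, |11⟩).
Z = [[1, 0], [0, -1]].
With a = amp(|10⟩) = 0.2757 and b = amp(|11⟩) = (-0.1555 + 0.05147i):
new amp(|10⟩) = (1)·a = 0.2757
new amp(|11⟩) = (-1)·b = (0.1555 - 0.05147i)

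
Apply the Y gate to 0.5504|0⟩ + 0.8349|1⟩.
-0.8349i|0⟩ + 0.5504i|1⟩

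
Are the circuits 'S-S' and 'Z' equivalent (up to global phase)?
Yes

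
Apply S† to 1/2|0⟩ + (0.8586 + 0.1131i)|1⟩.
1/2|0⟩ + (0.1131 - 0.8586i)|1⟩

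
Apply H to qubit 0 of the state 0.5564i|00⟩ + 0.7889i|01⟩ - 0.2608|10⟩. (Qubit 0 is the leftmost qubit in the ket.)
(-0.1844 + 0.3934i)|00⟩ + 0.5578i|01⟩ + (0.1844 + 0.3934i)|10⟩ + 0.5578i|11⟩

H on qubit 0 mixes each pair of kets that differ only in qubit 0: amplitudes (a, b) of (|…0…⟩, |…1…⟩) become ((a + b)/√2, (a − b)/√2). Kets absent from the input have amplitude 0.
(|00⟩, |10⟩): (a, b) = (0.5564i, -0.2608) → ((-0.1844 + 0.3934i), (0.1844 + 0.3934i))
(|01⟩, |11⟩): (a, b) = (0.7889i, 0) → (0.5578i, 0.5578i)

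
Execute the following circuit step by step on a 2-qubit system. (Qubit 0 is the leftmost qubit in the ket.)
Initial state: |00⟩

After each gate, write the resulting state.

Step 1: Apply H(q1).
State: 1/√2|00⟩ + 1/√2|01⟩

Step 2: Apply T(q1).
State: 1/√2|00⟩ + (1/2 + (1/2)i)|01⟩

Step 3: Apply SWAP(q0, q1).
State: 1/√2|00⟩ + (1/2 + (1/2)i)|10⟩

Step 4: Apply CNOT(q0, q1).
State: 1/√2|00⟩ + (1/2 + (1/2)i)|11⟩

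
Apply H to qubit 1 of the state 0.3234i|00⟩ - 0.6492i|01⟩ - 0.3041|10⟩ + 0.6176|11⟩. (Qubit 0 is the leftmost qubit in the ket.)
-0.2304i|00⟩ + 0.6877i|01⟩ + 0.2217|10⟩ - 0.6517|11⟩

H on qubit 1 mixes each pair of kets that differ only in qubit 1: amplitudes (a, b) of (|…0…⟩, |…1…⟩) become ((a + b)/√2, (a − b)/√2). Kets absent from the input have amplitude 0.
(|00⟩, |01⟩): (a, b) = (0.3234i, -0.6492i) → (-0.2304i, 0.6877i)
(|10⟩, |11⟩): (a, b) = (-0.3041, 0.6176) → (0.2217, -0.6517)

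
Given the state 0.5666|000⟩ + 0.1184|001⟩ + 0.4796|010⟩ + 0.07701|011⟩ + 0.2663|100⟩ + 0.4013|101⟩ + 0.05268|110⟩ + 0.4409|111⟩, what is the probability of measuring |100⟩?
0.07092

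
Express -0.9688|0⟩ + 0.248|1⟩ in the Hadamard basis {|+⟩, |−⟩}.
-0.5097|+⟩ - 0.8604|−⟩

With |ψ⟩ = α|0⟩ + β|1⟩, the Hadamard-basis coefficients are ⟨+|ψ⟩ = (α + β)/√2 and ⟨−|ψ⟩ = (α − β)/√2.
Here α = -0.9688, β = 0.248: (α + β)/√2 = -0.5097, (α − β)/√2 = -0.8604.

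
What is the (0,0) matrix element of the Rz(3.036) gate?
(0.05277 - 0.9986i)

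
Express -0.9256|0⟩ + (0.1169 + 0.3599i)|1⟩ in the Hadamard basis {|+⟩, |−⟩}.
(-0.5718 + 0.2545i)|+⟩ + (-0.7372 - 0.2545i)|−⟩

With |ψ⟩ = α|0⟩ + β|1⟩, the Hadamard-basis coefficients are ⟨+|ψ⟩ = (α + β)/√2 and ⟨−|ψ⟩ = (α − β)/√2.
Here α = -0.9256, β = (0.1169 + 0.3599i): (α + β)/√2 = (-0.5718 + 0.2545i), (α − β)/√2 = (-0.7372 - 0.2545i).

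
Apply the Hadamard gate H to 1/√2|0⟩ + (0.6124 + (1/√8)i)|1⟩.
(0.933 + 0.25i)|0⟩ + (0.06697 - 0.25i)|1⟩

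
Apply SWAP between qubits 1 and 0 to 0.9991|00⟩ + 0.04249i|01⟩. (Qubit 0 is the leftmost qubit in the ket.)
0.9991|00⟩ + 0.04249i|10⟩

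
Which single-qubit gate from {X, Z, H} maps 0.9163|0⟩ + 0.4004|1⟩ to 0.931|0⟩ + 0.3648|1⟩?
H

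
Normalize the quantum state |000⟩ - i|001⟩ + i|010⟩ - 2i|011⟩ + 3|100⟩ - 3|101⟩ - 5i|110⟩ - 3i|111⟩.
0.1302|000⟩ - 0.1302i|001⟩ + 0.1302i|010⟩ - 0.2604i|011⟩ + 0.3906|100⟩ - 0.3906|101⟩ - 0.6509i|110⟩ - 0.3906i|111⟩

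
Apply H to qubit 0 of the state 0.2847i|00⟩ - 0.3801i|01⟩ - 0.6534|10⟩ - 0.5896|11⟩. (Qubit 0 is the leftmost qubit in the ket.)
(-0.462 + 0.2013i)|00⟩ + (-0.4169 - 0.2688i)|01⟩ + (0.462 + 0.2013i)|10⟩ + (0.4169 - 0.2688i)|11⟩

H on qubit 0 mixes each pair of kets that differ only in qubit 0: amplitudes (a, b) of (|…0…⟩, |…1…⟩) become ((a + b)/√2, (a − b)/√2). Kets absent from the input have amplitude 0.
(|00⟩, |10⟩): (a, b) = (0.2847i, -0.6534) → ((-0.462 + 0.2013i), (0.462 + 0.2013i))
(|01⟩, |11⟩): (a, b) = (-0.3801i, -0.5896) → ((-0.4169 - 0.2688i), (0.4169 - 0.2688i))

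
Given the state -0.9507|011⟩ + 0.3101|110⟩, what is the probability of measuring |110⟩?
0.09616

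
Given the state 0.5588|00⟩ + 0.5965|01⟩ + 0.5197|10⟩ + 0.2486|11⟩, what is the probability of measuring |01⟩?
0.3558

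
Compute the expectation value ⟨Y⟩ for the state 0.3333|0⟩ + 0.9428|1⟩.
0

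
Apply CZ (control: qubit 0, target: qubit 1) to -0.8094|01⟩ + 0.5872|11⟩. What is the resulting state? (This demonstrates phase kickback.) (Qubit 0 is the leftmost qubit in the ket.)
-0.8094|01⟩ - 0.5872|11⟩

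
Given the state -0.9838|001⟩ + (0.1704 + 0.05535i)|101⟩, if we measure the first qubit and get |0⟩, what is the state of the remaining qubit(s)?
-|01⟩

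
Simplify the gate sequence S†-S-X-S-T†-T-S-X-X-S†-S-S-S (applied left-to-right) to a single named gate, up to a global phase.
X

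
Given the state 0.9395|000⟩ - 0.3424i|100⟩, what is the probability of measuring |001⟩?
0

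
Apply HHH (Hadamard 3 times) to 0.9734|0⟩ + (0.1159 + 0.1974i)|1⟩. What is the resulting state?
(0.7703 + 0.1396i)|0⟩ + (0.6063 - 0.1396i)|1⟩

H² = I, so H^3 = H: a single Hadamard. With (a, b) = (0.9734, (0.1159 + 0.1974i)), H gives ((a + b)/√2, (a − b)/√2) = ((0.7703 + 0.1396i), (0.6063 - 0.1396i)).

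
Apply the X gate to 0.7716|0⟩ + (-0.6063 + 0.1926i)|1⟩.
(-0.6063 + 0.1926i)|0⟩ + 0.7716|1⟩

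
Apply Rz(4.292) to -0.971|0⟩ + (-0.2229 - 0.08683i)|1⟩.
(0.5282 + 0.8147i)|0⟩ + (0.1941 - 0.1398i)|1⟩

Rz(4.292) = [[e^(−iθ/2), 0], [0, e^(iθ/2)]] with e^(±iθ/2) = cos(θ/2) ± i·sin(θ/2); θ = 4.292, cos(θ/2) ≈ -0.544006, sin(θ/2) ≈ 0.839082.
With a = amp(|0⟩) = -0.971 and b = amp(|1⟩) = (-0.2229 - 0.08683i):
new amp(|0⟩) = (-0.544006 - 0.839082i)·a = (0.5282 + 0.8147i)
new amp(|1⟩) = (-0.544006 + 0.839082i)·b = (0.1941 - 0.1398i)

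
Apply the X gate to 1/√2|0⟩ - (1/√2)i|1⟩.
-(1/√2)i|0⟩ + 1/√2|1⟩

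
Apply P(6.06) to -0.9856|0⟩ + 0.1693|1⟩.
-0.9856|0⟩ + (0.1651 - 0.03747i)|1⟩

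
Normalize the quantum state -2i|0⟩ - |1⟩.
-0.8944i|0⟩ - 1/√5|1⟩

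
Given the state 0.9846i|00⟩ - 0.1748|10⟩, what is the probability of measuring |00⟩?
0.9694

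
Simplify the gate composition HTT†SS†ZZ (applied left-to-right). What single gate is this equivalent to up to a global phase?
H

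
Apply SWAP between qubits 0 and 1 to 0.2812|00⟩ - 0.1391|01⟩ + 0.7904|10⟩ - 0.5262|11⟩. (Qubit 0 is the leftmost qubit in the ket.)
0.2812|00⟩ + 0.7904|01⟩ - 0.1391|10⟩ - 0.5262|11⟩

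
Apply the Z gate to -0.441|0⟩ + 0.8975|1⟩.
-0.441|0⟩ - 0.8975|1⟩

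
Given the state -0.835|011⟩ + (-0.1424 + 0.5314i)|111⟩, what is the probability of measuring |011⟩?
0.6972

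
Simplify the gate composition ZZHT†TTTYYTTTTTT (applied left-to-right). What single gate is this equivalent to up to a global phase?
H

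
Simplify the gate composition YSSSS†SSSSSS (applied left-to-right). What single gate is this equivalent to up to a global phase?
Y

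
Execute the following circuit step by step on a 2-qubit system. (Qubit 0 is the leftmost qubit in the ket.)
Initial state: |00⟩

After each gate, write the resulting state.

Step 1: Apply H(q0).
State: 1/√2|00⟩ + 1/√2|10⟩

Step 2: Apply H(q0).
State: |00⟩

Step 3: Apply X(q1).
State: |01⟩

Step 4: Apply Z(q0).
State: |01⟩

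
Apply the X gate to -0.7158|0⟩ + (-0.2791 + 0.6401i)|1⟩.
(-0.2791 + 0.6401i)|0⟩ - 0.7158|1⟩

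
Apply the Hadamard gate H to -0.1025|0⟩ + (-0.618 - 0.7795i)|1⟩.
(-0.5095 - 0.5512i)|0⟩ + (0.3645 + 0.5512i)|1⟩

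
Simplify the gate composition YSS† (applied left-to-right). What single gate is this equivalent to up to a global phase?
Y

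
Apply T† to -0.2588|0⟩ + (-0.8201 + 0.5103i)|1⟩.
-0.2588|0⟩ + (-0.2191 + 0.9407i)|1⟩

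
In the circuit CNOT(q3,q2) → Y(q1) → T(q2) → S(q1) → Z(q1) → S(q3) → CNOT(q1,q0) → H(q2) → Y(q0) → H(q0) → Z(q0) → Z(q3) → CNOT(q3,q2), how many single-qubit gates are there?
10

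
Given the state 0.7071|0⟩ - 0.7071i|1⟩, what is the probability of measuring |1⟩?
0.5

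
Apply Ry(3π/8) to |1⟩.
-0.5556|0⟩ + 0.8315|1⟩

Ry(3π/8) = [[cos(θ/2), −sin(θ/2)], [sin(θ/2), cos(θ/2)]]; θ = 3π/8, cos(θ/2) ≈ 0.83147, sin(θ/2) ≈ 0.55557.
With a = amp(|0⟩) = 0 and b = amp(|1⟩) = 1:
new amp(|0⟩) = (0.83147)·a + (-0.55557)·b = -0.5556
new amp(|1⟩) = (0.55557)·a + (0.83147)·b = 0.8315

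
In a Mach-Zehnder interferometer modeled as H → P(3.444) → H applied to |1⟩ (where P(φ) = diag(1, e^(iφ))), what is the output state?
(0.9773 + 0.1489i)|0⟩ + (0.02269 - 0.1489i)|1⟩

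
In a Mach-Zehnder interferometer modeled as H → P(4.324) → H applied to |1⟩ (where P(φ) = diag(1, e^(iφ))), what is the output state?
(0.6893 + 0.4628i)|0⟩ + (0.3107 - 0.4628i)|1⟩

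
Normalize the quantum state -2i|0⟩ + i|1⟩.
-0.8944i|0⟩ + (1/√5)i|1⟩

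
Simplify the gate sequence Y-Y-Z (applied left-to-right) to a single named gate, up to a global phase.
Z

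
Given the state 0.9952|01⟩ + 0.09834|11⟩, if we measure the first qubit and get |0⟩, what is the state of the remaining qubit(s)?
|1⟩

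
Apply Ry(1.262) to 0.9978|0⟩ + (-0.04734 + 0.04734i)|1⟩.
(0.8336 - 0.02793i)|0⟩ + (0.5504 + 0.03822i)|1⟩

Ry(1.262) = [[cos(θ/2), −sin(θ/2)], [sin(θ/2), cos(θ/2)]]; θ = 1.262, cos(θ/2) ≈ 0.807438, sin(θ/2) ≈ 0.589952.
With a = amp(|0⟩) = 0.9978 and b = amp(|1⟩) = (-0.04734 + 0.04734i):
new amp(|0⟩) = (0.807438)·a + (-0.589952)·b = (0.8336 - 0.02793i)
new amp(|1⟩) = (0.589952)·a + (0.807438)·b = (0.5504 + 0.03822i)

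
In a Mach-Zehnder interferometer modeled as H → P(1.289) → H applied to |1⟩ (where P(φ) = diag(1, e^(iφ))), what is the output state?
(0.361 - 0.4803i)|0⟩ + (0.639 + 0.4803i)|1⟩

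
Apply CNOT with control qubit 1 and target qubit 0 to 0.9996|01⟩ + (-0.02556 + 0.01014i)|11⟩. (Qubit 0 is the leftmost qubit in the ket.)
(-0.02556 + 0.01014i)|01⟩ + 0.9996|11⟩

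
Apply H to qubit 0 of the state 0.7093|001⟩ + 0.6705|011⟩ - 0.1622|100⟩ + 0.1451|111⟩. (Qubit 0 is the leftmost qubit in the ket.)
-0.1147|000⟩ + 0.5016|001⟩ + 0.5767|011⟩ + 0.1147|100⟩ + 0.5016|101⟩ + 0.3715|111⟩

H on qubit 0 mixes each pair of kets that differ only in qubit 0: amplitudes (a, b) of (|…0…⟩, |…1…⟩) become ((a + b)/√2, (a − b)/√2). Kets absent from the input have amplitude 0.
(|000⟩, |100⟩): (a, b) = (0, -0.1622) → (-0.1147, 0.1147)
(|001⟩, |101⟩): (a, b) = (0.7093, 0) → (0.5016, 0.5016)
(|011⟩, |111⟩): (a, b) = (0.6705, 0.1451) → (0.5767, 0.3715)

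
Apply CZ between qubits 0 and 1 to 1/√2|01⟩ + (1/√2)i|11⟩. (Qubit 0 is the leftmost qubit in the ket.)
1/√2|01⟩ - (1/√2)i|11⟩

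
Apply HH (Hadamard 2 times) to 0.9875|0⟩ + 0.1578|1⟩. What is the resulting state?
0.9875|0⟩ + 0.1578|1⟩

H² = I, so an even number of Hadamards cancels: H^2 = I and the state is unchanged.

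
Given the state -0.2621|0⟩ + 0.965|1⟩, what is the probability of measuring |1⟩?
0.9312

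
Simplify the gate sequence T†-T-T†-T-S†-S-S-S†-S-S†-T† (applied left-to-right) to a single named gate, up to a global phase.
T†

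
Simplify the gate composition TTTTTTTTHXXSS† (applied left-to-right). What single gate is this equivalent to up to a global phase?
H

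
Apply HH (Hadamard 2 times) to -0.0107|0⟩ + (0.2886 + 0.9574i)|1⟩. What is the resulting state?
-0.0107|0⟩ + (0.2886 + 0.9574i)|1⟩

H² = I, so an even number of Hadamards cancels: H^2 = I and the state is unchanged.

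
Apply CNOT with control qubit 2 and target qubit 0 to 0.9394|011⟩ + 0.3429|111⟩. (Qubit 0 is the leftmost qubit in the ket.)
0.3429|011⟩ + 0.9394|111⟩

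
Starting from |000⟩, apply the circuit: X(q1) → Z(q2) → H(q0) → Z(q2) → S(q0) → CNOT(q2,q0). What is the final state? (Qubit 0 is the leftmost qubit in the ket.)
1/√2|010⟩ + (1/√2)i|110⟩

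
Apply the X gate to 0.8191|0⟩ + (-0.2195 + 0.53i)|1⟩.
(-0.2195 + 0.53i)|0⟩ + 0.8191|1⟩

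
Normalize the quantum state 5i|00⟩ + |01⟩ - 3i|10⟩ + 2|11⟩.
0.8006i|00⟩ + 0.1601|01⟩ - 0.4804i|10⟩ + 0.3203|11⟩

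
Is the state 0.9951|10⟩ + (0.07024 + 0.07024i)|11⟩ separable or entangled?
Separable

Writing the state as a|00⟩ + b|01⟩ + c|10⟩ + d|11⟩, it is a product state iff ad − bc = 0.
Here (a, b, c, d) = (0, 0, 0.9951, (0.07024 + 0.07024i)): ad − bc = (0)(0.07024 + 0.07024i) − (0)(0.9951) = 0, so the state is separable.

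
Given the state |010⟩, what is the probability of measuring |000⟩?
0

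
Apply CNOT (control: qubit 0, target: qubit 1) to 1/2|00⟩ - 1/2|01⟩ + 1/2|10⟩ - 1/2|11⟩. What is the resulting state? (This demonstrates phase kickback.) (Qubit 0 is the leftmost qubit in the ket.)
1/2|00⟩ - 1/2|01⟩ - 1/2|10⟩ + 1/2|11⟩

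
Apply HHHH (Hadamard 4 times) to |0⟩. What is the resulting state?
|0⟩

H² = I, so an even number of Hadamards cancels: H^4 = I and the state is unchanged.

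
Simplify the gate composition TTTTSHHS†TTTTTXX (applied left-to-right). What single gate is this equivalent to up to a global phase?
T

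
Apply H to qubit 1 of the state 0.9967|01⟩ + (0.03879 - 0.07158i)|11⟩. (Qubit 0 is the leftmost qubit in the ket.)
0.7048|00⟩ - 0.7048|01⟩ + (0.02743 - 0.05061i)|10⟩ + (-0.02743 + 0.05061i)|11⟩

H on qubit 1 mixes each pair of kets that differ only in qubit 1: amplitudes (a, b) of (|…0…⟩, |…1…⟩) become ((a + b)/√2, (a − b)/√2). Kets absent from the input have amplitude 0.
(|00⟩, |01⟩): (a, b) = (0, 0.9967) → (0.7048, -0.7048)
(|10⟩, |11⟩): (a, b) = (0, (0.03879 - 0.07158i)) → ((0.02743 - 0.05061i), (-0.02743 + 0.05061i))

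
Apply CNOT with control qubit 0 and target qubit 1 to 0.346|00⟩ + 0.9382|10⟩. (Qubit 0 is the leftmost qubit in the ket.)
0.346|00⟩ + 0.9382|11⟩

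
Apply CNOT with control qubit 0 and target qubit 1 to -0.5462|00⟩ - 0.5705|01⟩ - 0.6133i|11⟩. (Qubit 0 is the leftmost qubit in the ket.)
-0.5462|00⟩ - 0.5705|01⟩ - 0.6133i|10⟩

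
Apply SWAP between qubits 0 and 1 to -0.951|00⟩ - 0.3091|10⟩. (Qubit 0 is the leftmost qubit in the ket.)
-0.951|00⟩ - 0.3091|01⟩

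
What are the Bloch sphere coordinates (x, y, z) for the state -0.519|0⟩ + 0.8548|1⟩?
(-0.8873, 0, -0.4613)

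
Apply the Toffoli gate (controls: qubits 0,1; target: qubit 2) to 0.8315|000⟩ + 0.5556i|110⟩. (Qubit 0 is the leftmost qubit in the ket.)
0.8315|000⟩ + 0.5556i|111⟩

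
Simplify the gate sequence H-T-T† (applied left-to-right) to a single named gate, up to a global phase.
H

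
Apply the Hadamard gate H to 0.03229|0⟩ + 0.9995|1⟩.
0.7296|0⟩ - 0.6839|1⟩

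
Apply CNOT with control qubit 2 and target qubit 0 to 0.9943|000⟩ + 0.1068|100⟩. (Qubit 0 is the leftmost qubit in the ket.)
0.9943|000⟩ + 0.1068|100⟩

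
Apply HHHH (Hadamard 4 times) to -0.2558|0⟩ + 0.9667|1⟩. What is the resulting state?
-0.2558|0⟩ + 0.9667|1⟩

H² = I, so an even number of Hadamards cancels: H^4 = I and the state is unchanged.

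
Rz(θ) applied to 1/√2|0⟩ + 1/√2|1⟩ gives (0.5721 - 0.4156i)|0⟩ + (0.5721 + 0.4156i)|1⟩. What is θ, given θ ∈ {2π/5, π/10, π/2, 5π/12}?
2π/5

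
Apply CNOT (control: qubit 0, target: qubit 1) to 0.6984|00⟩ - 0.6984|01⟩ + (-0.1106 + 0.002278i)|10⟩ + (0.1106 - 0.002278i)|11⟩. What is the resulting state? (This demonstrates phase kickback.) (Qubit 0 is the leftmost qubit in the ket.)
0.6984|00⟩ - 0.6984|01⟩ + (0.1106 - 0.002278i)|10⟩ + (-0.1106 + 0.002278i)|11⟩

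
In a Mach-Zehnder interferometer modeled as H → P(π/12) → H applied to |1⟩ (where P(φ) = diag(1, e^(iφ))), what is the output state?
(0.01704 - 0.1294i)|0⟩ + (0.983 + 0.1294i)|1⟩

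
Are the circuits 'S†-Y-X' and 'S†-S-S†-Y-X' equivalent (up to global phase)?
Yes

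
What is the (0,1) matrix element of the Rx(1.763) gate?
-0.7717i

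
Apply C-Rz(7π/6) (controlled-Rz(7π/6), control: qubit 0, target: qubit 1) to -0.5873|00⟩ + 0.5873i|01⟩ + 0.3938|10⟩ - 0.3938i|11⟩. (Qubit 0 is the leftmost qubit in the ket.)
-0.5873|00⟩ + 0.5873i|01⟩ + (-0.1019 - 0.3804i)|10⟩ + (0.3804 + 0.1019i)|11⟩

C-Rz(7π/6) leaves the control-|0⟩ kets |00⟩, |01⟩ unchanged and applies Rz(7π/6) to qubit 1 on the control-|1⟩ pair (|10⟩, |11⟩).
Rz(7π/6) = [[e^(−iθ/2), 0], [0, e^(iθ/2)]] with e^(±iθ/2) = cos(θ/2) ± i·sin(θ/2); θ = 7π/6, cos(θ/2) ≈ -0.258819, sin(θ/2) ≈ 0.965926.
With a = amp(|10⟩) = 0.3938 and b = amp(|11⟩) = -0.3938i:
new amp(|10⟩) = (-0.258819 - 0.965926i)·a = (-0.1019 - 0.3804i)
new amp(|11⟩) = (-0.258819 + 0.965926i)·b = (0.3804 + 0.1019i)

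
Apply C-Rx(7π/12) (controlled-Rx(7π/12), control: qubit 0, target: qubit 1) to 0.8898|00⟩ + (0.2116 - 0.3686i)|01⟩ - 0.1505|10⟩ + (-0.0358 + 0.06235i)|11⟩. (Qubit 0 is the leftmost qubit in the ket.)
0.8898|00⟩ + (0.2116 - 0.3686i)|01⟩ + (-0.04215 + 0.0284i)|10⟩ + (-0.02179 + 0.1574i)|11⟩

C-Rx(7π/12) leaves the control-|0⟩ kets |00⟩, |01⟩ unchanged and applies Rx(7π/12) to qubit 1 on the control-|1⟩ pair (|10⟩, |11⟩).
Rx(7π/12) = [[cos(θ/2), −i·sin(θ/2)], [−i·sin(θ/2), cos(θ/2)]]; θ = 7π/12, cos(θ/2) ≈ 0.608761, sin(θ/2) ≈ 0.793353.
With a = amp(|10⟩) = -0.1505 and b = amp(|11⟩) = (-0.0358 + 0.06235i):
new amp(|10⟩) = (0.608761)·a + (-0.793353i)·b = (-0.04215 + 0.0284i)
new amp(|11⟩) = (-0.793353i)·a + (0.608761)·b = (-0.02179 + 0.1574i)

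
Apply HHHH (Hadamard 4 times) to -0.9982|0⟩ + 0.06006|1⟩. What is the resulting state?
-0.9982|0⟩ + 0.06006|1⟩

H² = I, so an even number of Hadamards cancels: H^4 = I and the state is unchanged.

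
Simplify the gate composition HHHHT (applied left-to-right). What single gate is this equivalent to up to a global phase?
T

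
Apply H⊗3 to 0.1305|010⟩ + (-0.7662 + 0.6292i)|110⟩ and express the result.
(-0.2248 + 0.2225i)|000⟩ + (-0.2248 + 0.2225i)|001⟩ + (0.2248 - 0.2225i)|010⟩ + (0.2248 - 0.2225i)|011⟩ + (0.317 - 0.2225i)|100⟩ + (0.317 - 0.2225i)|101⟩ + (-0.317 + 0.2225i)|110⟩ + (-0.317 + 0.2225i)|111⟩

H⊗3 gives amp(|y⟩) = (1/2√2) Σ_x (−1)^(x·y) amp(|x⟩), where x·y is the number of positions in which both x and y have a 1.
|000⟩: (0.1305 + (-0.7662 + 0.6292i))/(2√2) = (-0.2248 + 0.2225i)
|001⟩: (0.1305 + (-0.7662 + 0.6292i))/(2√2) = (-0.2248 + 0.2225i)
|010⟩: (-0.1305 - (-0.7662 + 0.6292i))/(2√2) = (0.2248 - 0.2225i)
|011⟩: (-0.1305 - (-0.7662 + 0.6292i))/(2√2) = (0.2248 - 0.2225i)
|100⟩: (0.1305 - (-0.7662 + 0.6292i))/(2√2) = (0.317 - 0.2225i)
|101⟩: (0.1305 - (-0.7662 + 0.6292i))/(2√2) = (0.317 - 0.2225i)
|110⟩: (-0.1305 + (-0.7662 + 0.6292i))/(2√2) = (-0.317 + 0.2225i)
|111⟩: (-0.1305 + (-0.7662 + 0.6292i))/(2√2) = (-0.317 + 0.2225i)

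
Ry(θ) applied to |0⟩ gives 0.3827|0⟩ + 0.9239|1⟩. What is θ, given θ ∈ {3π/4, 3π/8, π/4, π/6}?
3π/4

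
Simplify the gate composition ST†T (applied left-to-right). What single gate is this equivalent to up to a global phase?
S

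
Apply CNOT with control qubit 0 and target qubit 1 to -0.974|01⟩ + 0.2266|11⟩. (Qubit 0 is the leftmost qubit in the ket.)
-0.974|01⟩ + 0.2266|10⟩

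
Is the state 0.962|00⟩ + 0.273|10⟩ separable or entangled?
Separable

Writing the state as a|00⟩ + b|01⟩ + c|10⟩ + d|11⟩, it is a product state iff ad − bc = 0.
Here (a, b, c, d) = (0.962, 0, 0.273, 0): ad − bc = (0.962)(0) − (0)(0.273) = 0, so the state is separable.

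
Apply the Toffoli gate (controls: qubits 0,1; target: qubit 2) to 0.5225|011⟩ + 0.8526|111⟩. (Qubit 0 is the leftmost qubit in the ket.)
0.5225|011⟩ + 0.8526|110⟩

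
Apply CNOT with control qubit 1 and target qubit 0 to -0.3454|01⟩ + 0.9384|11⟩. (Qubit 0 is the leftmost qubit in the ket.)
0.9384|01⟩ - 0.3454|11⟩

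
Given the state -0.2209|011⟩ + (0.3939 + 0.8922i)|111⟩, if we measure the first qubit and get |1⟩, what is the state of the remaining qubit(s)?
(0.4039 + 0.9148i)|11⟩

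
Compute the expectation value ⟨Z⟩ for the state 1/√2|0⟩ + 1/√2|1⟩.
0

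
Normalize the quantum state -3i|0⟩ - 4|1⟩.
-0.6i|0⟩ - 0.8|1⟩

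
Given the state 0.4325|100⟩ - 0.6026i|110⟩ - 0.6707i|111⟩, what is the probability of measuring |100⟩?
0.1871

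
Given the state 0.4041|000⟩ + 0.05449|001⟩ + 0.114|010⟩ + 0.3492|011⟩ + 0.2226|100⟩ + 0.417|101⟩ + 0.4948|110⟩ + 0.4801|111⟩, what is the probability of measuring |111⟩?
0.2305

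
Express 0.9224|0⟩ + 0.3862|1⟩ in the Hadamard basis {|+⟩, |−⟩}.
0.9253|+⟩ + 0.3792|−⟩

With |ψ⟩ = α|0⟩ + β|1⟩, the Hadamard-basis coefficients are ⟨+|ψ⟩ = (α + β)/√2 and ⟨−|ψ⟩ = (α − β)/√2.
Here α = 0.9224, β = 0.3862: (α + β)/√2 = 0.9253, (α − β)/√2 = 0.3792.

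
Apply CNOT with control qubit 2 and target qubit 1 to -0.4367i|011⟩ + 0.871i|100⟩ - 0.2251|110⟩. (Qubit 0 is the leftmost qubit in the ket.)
-0.4367i|001⟩ + 0.871i|100⟩ - 0.2251|110⟩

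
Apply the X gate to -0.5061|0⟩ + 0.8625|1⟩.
0.8625|0⟩ - 0.5061|1⟩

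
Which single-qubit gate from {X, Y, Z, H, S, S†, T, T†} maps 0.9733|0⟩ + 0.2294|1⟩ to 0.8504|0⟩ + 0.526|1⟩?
H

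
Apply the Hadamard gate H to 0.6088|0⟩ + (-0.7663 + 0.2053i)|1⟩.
(-0.1114 + 0.1452i)|0⟩ + (0.9723 - 0.1452i)|1⟩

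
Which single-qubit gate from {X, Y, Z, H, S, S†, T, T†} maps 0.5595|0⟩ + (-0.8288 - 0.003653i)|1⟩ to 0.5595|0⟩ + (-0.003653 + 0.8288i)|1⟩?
S†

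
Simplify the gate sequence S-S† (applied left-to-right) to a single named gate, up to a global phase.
I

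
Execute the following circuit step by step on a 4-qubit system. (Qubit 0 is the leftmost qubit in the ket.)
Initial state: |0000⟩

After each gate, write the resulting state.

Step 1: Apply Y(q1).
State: i|0100⟩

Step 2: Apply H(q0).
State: (1/√2)i|0100⟩ + (1/√2)i|1100⟩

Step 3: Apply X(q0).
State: (1/√2)i|0100⟩ + (1/√2)i|1100⟩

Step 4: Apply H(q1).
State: (1/2)i|0000⟩ - (1/2)i|0100⟩ + (1/2)i|1000⟩ - (1/2)i|1100⟩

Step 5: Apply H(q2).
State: (1/√8)i|0000⟩ + (1/√8)i|0010⟩ - (1/√8)i|0100⟩ - (1/√8)i|0110⟩ + (1/√8)i|1000⟩ + (1/√8)i|1010⟩ - (1/√8)i|1100⟩ - (1/√8)i|1110⟩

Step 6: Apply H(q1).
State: (1/2)i|0100⟩ + (1/2)i|0110⟩ + (1/2)i|1100⟩ + (1/2)i|1110⟩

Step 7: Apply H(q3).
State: (1/√8)i|0100⟩ + (1/√8)i|0101⟩ + (1/√8)i|0110⟩ + (1/√8)i|0111⟩ + (1/√8)i|1100⟩ + (1/√8)i|1101⟩ + (1/√8)i|1110⟩ + (1/√8)i|1111⟩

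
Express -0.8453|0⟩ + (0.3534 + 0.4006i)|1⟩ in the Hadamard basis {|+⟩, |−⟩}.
(-0.3478 + 0.2833i)|+⟩ + (-0.8476 - 0.2833i)|−⟩

With |ψ⟩ = α|0⟩ + β|1⟩, the Hadamard-basis coefficients are ⟨+|ψ⟩ = (α + β)/√2 and ⟨−|ψ⟩ = (α − β)/√2.
Here α = -0.8453, β = (0.3534 + 0.4006i): (α + β)/√2 = (-0.3478 + 0.2833i), (α − β)/√2 = (-0.8476 - 0.2833i).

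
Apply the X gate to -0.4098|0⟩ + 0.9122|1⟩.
0.9122|0⟩ - 0.4098|1⟩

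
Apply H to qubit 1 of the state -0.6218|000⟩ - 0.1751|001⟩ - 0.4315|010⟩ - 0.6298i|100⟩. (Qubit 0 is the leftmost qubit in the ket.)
-0.7448|000⟩ - 0.1238|001⟩ - 0.1346|010⟩ - 0.1238|011⟩ - 0.4453i|100⟩ - 0.4453i|110⟩

H on qubit 1 mixes each pair of kets that differ only in qubit 1: amplitudes (a, b) of (|…0…⟩, |…1…⟩) become ((a + b)/√2, (a − b)/√2). Kets absent from the input have amplitude 0.
(|000⟩, |010⟩): (a, b) = (-0.6218, -0.4315) → (-0.7448, -0.1346)
(|001⟩, |011⟩): (a, b) = (-0.1751, 0) → (-0.1238, -0.1238)
(|100⟩, |110⟩): (a, b) = (-0.6298i, 0) → (-0.4453i, -0.4453i)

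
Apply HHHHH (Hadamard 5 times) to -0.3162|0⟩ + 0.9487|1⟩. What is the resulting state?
0.4472|0⟩ - 0.8944|1⟩

H² = I, so H^5 = H: a single Hadamard. With (a, b) = (-0.3162, 0.9487), H gives ((a + b)/√2, (a − b)/√2) = (0.4472, -0.8944).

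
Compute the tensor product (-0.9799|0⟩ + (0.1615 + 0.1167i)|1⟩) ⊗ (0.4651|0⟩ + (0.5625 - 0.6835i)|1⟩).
-0.4558|00⟩ + (-0.5512 + 0.6698i)|01⟩ + (0.07511 + 0.05428i)|10⟩ + (0.1706 - 0.04474i)|11⟩

amp(|b₁b₂…⟩) = product of the factor amplitudes for bits b₁, b₂, …; only kets whose every factor amplitude is nonzero survive.
|00⟩: (-0.9799)(0.4651) = -0.4558
|01⟩: (-0.9799)(0.5625 - 0.6835i) = (-0.5512 + 0.6698i)
|10⟩: (0.1615 + 0.1167i)(0.4651) = (0.07511 + 0.05428i)
|11⟩: (0.1615 + 0.1167i)(0.5625 - 0.6835i) = (0.1706 - 0.04474i)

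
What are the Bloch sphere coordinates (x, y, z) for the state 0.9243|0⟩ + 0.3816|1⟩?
(0.7054, 0, 0.7087)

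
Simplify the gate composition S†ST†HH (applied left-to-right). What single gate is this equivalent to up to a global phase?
T†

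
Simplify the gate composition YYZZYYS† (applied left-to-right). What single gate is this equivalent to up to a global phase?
S†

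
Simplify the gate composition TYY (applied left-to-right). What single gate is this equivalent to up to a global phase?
T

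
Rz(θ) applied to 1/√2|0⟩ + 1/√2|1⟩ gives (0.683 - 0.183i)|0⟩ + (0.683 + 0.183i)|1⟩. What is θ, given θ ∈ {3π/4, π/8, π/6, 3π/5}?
π/6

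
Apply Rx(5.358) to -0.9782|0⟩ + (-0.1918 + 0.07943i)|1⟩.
(0.9108 + 0.08559i)|0⟩ + (0.1716 + 0.3655i)|1⟩

Rx(5.358) = [[cos(θ/2), −i·sin(θ/2)], [−i·sin(θ/2), cos(θ/2)]]; θ = 5.358, cos(θ/2) ≈ -0.894898, sin(θ/2) ≈ 0.44627.
With a = amp(|0⟩) = -0.9782 and b = amp(|1⟩) = (-0.1918 + 0.07943i):
new amp(|0⟩) = (-0.894898)·a + (-0.44627i)·b = (0.9108 + 0.08559i)
new amp(|1⟩) = (-0.44627i)·a + (-0.894898)·b = (0.1716 + 0.3655i)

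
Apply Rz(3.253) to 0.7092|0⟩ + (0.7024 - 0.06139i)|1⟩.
(-0.03948 - 0.7081i)|0⟩ + (0.02219 + 0.7047i)|1⟩

Rz(3.253) = [[e^(−iθ/2), 0], [0, e^(iθ/2)]] with e^(±iθ/2) = cos(θ/2) ± i·sin(θ/2); θ = 3.253, cos(θ/2) ≈ -0.0556749, sin(θ/2) ≈ 0.998449.
With a = amp(|0⟩) = 0.7092 and b = amp(|1⟩) = (0.7024 - 0.06139i):
new amp(|0⟩) = (-0.0556749 - 0.998449i)·a = (-0.03948 - 0.7081i)
new amp(|1⟩) = (-0.0556749 + 0.998449i)·b = (0.02219 + 0.7047i)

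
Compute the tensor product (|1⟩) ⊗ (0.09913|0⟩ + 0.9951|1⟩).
0.09913|10⟩ + 0.9951|11⟩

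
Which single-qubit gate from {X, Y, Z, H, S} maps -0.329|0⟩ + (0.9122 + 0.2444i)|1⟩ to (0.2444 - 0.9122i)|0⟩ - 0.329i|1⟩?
Y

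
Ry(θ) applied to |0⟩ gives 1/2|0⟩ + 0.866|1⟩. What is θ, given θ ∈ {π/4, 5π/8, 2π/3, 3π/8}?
2π/3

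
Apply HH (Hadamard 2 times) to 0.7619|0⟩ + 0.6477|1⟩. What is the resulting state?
0.7619|0⟩ + 0.6477|1⟩

H² = I, so an even number of Hadamards cancels: H^2 = I and the state is unchanged.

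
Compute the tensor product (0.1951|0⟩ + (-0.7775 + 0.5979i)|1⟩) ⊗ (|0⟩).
0.1951|00⟩ + (-0.7775 + 0.5979i)|10⟩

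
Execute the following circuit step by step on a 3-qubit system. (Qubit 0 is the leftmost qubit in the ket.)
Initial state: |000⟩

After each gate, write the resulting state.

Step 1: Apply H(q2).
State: 1/√2|000⟩ + 1/√2|001⟩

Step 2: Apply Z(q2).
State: 1/√2|000⟩ - 1/√2|001⟩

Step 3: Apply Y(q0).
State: (1/√2)i|100⟩ - (1/√2)i|101⟩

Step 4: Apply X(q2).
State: -(1/√2)i|100⟩ + (1/√2)i|101⟩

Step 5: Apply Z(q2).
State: -(1/√2)i|100⟩ - (1/√2)i|101⟩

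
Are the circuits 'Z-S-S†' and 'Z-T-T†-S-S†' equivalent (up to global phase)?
Yes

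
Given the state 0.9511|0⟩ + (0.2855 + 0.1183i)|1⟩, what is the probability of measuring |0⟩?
0.9046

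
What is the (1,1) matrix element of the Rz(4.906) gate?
(-0.7721 + 0.6355i)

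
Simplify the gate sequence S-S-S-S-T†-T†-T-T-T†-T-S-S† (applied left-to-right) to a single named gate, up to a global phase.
I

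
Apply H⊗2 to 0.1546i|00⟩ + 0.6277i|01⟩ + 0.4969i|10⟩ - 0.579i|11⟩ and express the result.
0.3501i|00⟩ + 0.3014i|01⟩ + 0.4322i|10⟩ - 0.7745i|11⟩

H⊗2 gives amp(|y⟩) = (1/2) Σ_x (−1)^(x·y) amp(|x⟩), where x·y is the number of positions in which both x and y have a 1.
|00⟩: (0.1546i + 0.6277i + 0.4969i - 0.579i)/2 = 0.3501i
|01⟩: (0.1546i - 0.6277i + 0.4969i + 0.579i)/2 = 0.3014i
|10⟩: (0.1546i + 0.6277i - 0.4969i + 0.579i)/2 = 0.4322i
|11⟩: (0.1546i - 0.6277i - 0.4969i - 0.579i)/2 = -0.7745i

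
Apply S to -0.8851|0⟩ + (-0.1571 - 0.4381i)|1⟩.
-0.8851|0⟩ + (0.4381 - 0.1571i)|1⟩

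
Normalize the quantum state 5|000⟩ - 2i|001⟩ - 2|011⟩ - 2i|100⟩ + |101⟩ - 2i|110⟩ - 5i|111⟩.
0.6108|000⟩ - 0.2443i|001⟩ - 0.2443|011⟩ - 0.2443i|100⟩ + 0.1222|101⟩ - 0.2443i|110⟩ - 0.6108i|111⟩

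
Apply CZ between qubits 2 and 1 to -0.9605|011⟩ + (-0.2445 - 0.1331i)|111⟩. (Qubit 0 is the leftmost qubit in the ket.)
0.9605|011⟩ + (0.2445 + 0.1331i)|111⟩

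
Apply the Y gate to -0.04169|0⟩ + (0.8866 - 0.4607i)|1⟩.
(-0.4607 - 0.8866i)|0⟩ - 0.04169i|1⟩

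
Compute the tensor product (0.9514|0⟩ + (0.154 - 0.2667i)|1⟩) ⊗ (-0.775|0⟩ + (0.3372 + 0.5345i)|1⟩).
-0.7373|00⟩ + (0.3208 + 0.5085i)|01⟩ + (-0.1194 + 0.2067i)|10⟩ + (0.1945 - 0.007618i)|11⟩

amp(|b₁b₂…⟩) = product of the factor amplitudes for bits b₁, b₂, …; only kets whose every factor amplitude is nonzero survive.
|00⟩: (0.9514)(-0.775) = -0.7373
|01⟩: (0.9514)(0.3372 + 0.5345i) = (0.3208 + 0.5085i)
|10⟩: (0.154 - 0.2667i)(-0.775) = (-0.1194 + 0.2067i)
|11⟩: (0.154 - 0.2667i)(0.3372 + 0.5345i) = (0.1945 - 0.007618i)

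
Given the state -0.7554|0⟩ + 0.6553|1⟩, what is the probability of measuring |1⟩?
0.4294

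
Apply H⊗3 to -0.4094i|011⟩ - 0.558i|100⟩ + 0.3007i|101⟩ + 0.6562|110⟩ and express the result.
(0.232 - 0.2357i)|000⟩ + (0.232 - 0.1589i)|001⟩ + (-0.232 + 0.05378i)|010⟩ + (-0.232 - 0.4483i)|011⟩ + (-0.232 - 0.05378i)|100⟩ + (-0.232 + 0.4483i)|101⟩ + (0.232 + 0.2357i)|110⟩ + (0.232 + 0.1589i)|111⟩

H⊗3 gives amp(|y⟩) = (1/2√2) Σ_x (−1)^(x·y) amp(|x⟩), where x·y is the number of positions in which both x and y have a 1.
|000⟩: (-0.4094i - 0.558i + 0.3007i + 0.6562)/(2√2) = (0.232 - 0.2357i)
|001⟩: (0.4094i - 0.558i - 0.3007i + 0.6562)/(2√2) = (0.232 - 0.1589i)
|010⟩: (0.4094i - 0.558i + 0.3007i - 0.6562)/(2√2) = (-0.232 + 0.05378i)
|011⟩: (-0.4094i - 0.558i - 0.3007i - 0.6562)/(2√2) = (-0.232 - 0.4483i)
|100⟩: (-0.4094i + 0.558i - 0.3007i - 0.6562)/(2√2) = (-0.232 - 0.05378i)
|101⟩: (0.4094i + 0.558i + 0.3007i - 0.6562)/(2√2) = (-0.232 + 0.4483i)
|110⟩: (0.4094i + 0.558i - 0.3007i + 0.6562)/(2√2) = (0.232 + 0.2357i)
|111⟩: (-0.4094i + 0.558i + 0.3007i + 0.6562)/(2√2) = (0.232 + 0.1589i)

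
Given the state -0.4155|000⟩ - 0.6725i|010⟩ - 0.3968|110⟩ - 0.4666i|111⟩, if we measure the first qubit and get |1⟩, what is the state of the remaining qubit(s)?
-0.6478|10⟩ - 0.7618i|11⟩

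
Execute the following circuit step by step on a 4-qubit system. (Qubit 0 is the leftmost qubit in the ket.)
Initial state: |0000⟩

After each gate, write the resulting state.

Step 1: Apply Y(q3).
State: i|0001⟩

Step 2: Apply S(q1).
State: i|0001⟩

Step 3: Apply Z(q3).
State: -i|0001⟩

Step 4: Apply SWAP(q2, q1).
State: -i|0001⟩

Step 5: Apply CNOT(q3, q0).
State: -i|1001⟩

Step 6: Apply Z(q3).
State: i|1001⟩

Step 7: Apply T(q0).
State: (-1/√2 + (1/√2)i)|1001⟩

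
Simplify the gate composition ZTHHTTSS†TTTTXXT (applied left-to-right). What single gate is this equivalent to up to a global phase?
Z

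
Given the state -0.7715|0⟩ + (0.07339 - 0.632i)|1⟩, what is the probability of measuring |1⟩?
0.4048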